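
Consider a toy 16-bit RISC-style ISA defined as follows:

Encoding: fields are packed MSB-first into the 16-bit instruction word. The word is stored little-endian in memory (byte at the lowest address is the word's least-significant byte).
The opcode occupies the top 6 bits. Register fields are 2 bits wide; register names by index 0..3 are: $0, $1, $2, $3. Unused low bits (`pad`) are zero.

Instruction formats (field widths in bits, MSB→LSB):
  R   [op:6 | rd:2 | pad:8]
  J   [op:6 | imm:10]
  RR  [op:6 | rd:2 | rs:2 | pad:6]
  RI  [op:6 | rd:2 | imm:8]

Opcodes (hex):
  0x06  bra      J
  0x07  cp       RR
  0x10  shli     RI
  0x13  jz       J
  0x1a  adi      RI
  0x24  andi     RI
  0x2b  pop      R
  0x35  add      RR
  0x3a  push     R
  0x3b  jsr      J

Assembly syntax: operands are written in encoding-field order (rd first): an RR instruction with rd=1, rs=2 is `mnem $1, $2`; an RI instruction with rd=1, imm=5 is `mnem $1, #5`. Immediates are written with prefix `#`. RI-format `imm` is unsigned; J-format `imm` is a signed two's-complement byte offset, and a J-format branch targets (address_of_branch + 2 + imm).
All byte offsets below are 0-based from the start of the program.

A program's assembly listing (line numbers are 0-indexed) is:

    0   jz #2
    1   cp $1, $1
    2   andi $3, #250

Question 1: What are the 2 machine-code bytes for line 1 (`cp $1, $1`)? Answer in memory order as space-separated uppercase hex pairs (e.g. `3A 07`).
L1: cp op=0x7:6|rd=1:2|rs=1:2|pad=0:6 ⇒ 0x1d40 ⇒ little 40 1d

40 1D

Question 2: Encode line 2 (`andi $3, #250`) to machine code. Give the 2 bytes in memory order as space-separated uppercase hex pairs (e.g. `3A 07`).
L2: andi op=0x24:6|rd=3:2|imm=250:8 ⇒ 0x93fa ⇒ little fa 93

FA 93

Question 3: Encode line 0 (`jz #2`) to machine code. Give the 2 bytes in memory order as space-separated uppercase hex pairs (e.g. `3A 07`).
02 4C

L0: jz op=0x13:6|imm=2:10 ⇒ 0x4c02 ⇒ little 02 4c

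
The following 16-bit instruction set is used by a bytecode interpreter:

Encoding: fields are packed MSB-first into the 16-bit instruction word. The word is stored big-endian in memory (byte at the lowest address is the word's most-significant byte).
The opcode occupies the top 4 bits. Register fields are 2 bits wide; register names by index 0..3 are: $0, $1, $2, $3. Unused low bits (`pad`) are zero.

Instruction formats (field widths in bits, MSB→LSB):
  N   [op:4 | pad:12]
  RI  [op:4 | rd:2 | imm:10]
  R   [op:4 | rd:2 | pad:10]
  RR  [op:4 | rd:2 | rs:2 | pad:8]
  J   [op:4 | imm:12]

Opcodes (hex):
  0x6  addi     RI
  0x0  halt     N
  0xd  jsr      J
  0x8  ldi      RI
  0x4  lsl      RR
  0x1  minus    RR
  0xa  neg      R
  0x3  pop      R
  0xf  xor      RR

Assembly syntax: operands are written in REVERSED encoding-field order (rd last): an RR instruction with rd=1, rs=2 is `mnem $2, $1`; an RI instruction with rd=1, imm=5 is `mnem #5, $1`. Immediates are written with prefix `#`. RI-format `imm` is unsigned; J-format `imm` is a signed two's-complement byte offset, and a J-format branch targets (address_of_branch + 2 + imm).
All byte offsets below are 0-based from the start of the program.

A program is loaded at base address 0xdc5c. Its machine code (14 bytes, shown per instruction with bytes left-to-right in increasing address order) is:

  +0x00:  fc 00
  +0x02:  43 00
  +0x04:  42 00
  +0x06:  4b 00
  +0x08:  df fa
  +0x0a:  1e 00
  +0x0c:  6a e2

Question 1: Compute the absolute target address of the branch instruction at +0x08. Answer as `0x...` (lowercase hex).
[08] df fa → 0xdffa
  top 4b → 0xd → jsr [J]
  imm: (w>>0)&0xfff=0xffa (s12→-6) → #-6
  target = base 0xdc5c + off 0x08 + 2 + imm -6 = 0xdc60

0xdc60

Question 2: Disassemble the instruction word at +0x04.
[04] 42 00 → 0x4200
  opcode bits[15:12]=0x4: lsl/RR
  rd: (w>>10)&0x3=0x0 → $0
  rs: (w>>8)&0x3=0x2 → $2

lsl $2, $0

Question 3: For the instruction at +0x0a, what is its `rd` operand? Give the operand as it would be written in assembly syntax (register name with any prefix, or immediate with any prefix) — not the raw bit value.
$3

off 0x0a: read 1e 00 as big → 0x1e00
  top 4b → 0x1 → minus [RR]
  rd: (w>>10)&0x3=0x3 → $3
  rs: (w>>8)&0x3=0x2 → $2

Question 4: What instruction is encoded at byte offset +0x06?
off 0x06: read 4b 00 as big → 0x4b00
  op=0x4b00>>12=0x4 ⇒ lsl (RR)
  rd: (w>>10)&0x3=0x2 → $2
  rs: (w>>8)&0x3=0x3 → $3

lsl $3, $2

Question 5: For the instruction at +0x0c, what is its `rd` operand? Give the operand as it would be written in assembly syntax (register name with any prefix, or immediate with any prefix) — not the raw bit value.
[0c] 6a e2 → 0x6ae2
  top 4b → 0x6 → addi [RI]
  rd@[11:10]=0x2 ⇒ $2
  imm@[9:0]=0x2e2 ⇒ #738

$2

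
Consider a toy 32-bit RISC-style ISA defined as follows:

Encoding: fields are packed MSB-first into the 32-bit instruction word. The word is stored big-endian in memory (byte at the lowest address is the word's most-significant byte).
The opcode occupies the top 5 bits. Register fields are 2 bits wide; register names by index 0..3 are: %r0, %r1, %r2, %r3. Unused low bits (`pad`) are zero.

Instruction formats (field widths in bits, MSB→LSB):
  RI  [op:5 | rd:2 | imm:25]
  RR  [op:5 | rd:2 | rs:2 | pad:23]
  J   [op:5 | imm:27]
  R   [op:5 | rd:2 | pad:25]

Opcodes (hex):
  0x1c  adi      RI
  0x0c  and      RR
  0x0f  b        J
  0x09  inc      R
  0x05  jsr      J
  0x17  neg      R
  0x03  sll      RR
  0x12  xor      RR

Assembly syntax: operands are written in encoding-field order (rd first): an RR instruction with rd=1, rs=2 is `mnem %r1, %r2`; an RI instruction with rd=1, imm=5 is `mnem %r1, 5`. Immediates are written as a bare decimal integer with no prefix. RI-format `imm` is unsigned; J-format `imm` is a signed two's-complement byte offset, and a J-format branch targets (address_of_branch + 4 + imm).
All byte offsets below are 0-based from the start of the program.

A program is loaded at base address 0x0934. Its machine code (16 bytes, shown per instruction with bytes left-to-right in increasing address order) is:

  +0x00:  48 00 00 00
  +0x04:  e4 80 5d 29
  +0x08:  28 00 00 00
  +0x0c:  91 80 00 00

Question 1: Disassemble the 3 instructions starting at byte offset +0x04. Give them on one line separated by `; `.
adi %r2, 8412457; jsr 0; xor %r0, %r3

[04] e4 80 5d 29 → 0xe4805d29
  opcode bits[31:27]=0x1c: adi/RI
  [26:25] rd=2 = %r2
  [24:0] imm=8412457 = 8412457
[08] 28 00 00 00 → 0x28000000
  opcode bits[31:27]=0x5: jsr/J
  [26:0] imm=0 = 0
[0c] 91 80 00 00 → 0x91800000
  opcode bits[31:27]=0x12: xor/RR
  [26:25] rd=0 = %r0
  [24:23] rs=3 = %r3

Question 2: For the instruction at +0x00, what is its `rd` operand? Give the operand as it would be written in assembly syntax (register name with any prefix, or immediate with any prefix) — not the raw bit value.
@+00  big-endian(48 00 00 00) = 0x48000000
  op=0x48000000>>27=0x9 ⇒ inc (R)
  rd: (w>>25)&0x3=0x0 → %r0

%r0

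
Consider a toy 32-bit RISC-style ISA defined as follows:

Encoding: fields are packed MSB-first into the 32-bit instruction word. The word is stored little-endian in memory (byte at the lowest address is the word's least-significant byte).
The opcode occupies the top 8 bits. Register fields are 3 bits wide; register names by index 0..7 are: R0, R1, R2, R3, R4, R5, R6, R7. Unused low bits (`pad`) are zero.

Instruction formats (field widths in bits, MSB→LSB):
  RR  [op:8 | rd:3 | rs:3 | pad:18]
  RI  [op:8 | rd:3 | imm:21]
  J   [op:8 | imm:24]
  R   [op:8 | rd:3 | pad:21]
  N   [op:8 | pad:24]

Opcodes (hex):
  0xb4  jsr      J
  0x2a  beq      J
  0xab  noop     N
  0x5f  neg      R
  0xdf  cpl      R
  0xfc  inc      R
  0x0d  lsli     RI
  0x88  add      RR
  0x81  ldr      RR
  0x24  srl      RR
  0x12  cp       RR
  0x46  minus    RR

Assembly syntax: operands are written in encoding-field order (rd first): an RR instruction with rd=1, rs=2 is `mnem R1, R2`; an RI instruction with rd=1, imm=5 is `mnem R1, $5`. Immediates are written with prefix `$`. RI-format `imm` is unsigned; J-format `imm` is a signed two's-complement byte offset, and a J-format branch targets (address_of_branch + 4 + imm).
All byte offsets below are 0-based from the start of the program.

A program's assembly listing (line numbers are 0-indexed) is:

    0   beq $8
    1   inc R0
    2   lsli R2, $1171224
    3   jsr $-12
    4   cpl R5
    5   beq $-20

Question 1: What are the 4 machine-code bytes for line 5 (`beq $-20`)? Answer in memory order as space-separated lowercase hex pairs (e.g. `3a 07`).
ec ff ff 2a

line 5 (beq): pack op=0x2a:8|imm=-20:24 = 0x2affffec; little→ ec ff ff 2a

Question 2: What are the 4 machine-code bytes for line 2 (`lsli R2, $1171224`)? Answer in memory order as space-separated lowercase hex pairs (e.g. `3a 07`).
2. lsli fields op=0xd:8|rd=2:3|imm=1171224:21 → word 0d51df18h → 18 df 51 0d

18 df 51 0d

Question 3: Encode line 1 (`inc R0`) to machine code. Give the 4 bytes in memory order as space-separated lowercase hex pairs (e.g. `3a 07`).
00 00 00 fc

line 1 (inc): pack op=0xfc:8|rd=0:3|pad=0:21 = 0xfc000000; little→ 00 00 00 fc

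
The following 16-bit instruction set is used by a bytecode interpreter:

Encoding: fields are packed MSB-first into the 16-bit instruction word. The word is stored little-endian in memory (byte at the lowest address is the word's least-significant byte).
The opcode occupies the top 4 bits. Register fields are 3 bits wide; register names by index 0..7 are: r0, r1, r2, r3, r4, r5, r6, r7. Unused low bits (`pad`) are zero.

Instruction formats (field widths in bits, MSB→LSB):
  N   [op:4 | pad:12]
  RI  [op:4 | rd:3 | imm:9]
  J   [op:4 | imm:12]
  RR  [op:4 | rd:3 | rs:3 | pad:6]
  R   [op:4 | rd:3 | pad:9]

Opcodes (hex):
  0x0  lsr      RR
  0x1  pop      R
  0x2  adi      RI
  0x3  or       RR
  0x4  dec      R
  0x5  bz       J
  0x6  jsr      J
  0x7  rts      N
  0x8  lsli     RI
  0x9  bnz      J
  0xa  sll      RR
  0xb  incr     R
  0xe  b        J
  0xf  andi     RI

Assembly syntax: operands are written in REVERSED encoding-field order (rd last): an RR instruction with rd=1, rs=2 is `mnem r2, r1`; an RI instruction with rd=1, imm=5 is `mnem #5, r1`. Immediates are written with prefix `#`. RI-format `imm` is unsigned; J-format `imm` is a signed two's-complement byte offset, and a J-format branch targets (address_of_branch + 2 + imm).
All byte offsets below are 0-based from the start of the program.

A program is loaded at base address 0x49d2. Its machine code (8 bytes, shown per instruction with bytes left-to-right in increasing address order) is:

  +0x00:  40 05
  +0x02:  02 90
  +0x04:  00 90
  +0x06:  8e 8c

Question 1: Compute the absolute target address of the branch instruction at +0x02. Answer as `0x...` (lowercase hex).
0x49d8

+0x02: 02 90 ⇒ word 0x9002 (little)
  op=0x9002>>12=0x9 ⇒ bnz (J)
  imm: (w>>0)&0xfff=0x2 → #2
  target = base 0x49d2 + off 0x02 + 2 + imm 2 = 0x49d8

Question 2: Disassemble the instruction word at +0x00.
off 0x00: read 40 05 as little → 0x0540
  opcode bits[15:12]=0x0: lsr/RR
  [11:9] rd=2 = r2
  [8:6] rs=5 = r5

lsr r5, r2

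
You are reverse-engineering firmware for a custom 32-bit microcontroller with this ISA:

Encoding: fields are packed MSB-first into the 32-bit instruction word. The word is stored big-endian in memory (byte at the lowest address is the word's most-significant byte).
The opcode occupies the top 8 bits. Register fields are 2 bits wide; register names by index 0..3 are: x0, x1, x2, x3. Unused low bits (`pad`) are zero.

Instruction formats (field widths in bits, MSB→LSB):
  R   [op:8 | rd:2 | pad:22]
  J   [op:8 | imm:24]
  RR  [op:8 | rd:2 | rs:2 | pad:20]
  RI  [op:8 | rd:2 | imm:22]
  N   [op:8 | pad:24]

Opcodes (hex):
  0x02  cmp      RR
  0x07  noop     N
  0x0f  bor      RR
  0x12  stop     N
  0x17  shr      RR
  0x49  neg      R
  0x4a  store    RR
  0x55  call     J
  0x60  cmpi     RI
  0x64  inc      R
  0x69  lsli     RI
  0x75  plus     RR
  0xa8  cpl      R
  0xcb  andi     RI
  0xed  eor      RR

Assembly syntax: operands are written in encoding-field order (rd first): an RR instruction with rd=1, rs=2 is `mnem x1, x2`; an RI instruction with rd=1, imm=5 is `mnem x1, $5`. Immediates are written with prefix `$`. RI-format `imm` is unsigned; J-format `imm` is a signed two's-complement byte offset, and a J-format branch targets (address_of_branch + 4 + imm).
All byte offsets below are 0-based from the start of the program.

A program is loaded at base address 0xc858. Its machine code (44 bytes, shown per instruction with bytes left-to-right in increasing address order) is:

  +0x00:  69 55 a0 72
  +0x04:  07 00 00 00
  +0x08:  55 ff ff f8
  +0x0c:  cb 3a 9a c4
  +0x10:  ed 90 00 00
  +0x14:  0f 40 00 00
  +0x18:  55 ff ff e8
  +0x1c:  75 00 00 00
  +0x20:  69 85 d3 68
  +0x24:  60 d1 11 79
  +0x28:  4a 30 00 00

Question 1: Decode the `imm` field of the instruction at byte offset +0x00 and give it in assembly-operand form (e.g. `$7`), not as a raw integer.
$1417330

off 0x00: read 69 55 a0 72 as big → 0x6955a072
  opcode bits[31:24]=0x69: lsli/RI
  [23:22] rd=1 = x1
  [21:0] imm=1417330 = $1417330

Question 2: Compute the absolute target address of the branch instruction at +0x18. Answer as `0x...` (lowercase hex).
0xc85c

[18] 55 ff ff e8 → 0x55ffffe8
  op=0x55ffffe8>>24=0x55 ⇒ call (J)
  imm@[23:0]=0xffffe8 (s24→-24) ⇒ $-24
  target = base 0xc858 + off 0x18 + 4 + imm -24 = 0xc85c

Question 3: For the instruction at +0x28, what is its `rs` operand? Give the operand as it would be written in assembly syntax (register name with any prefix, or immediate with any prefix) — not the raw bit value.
off 0x28: read 4a 30 00 00 as big → 0x4a300000
  top 8b → 0x4a → store [RR]
  rd@[23:22]=0x0 ⇒ x0
  rs@[21:20]=0x3 ⇒ x3

x3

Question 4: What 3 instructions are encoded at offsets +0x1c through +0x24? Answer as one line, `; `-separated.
[1c] 75 00 00 00 → 0x75000000
  op=0x75000000>>24=0x75 ⇒ plus (RR)
  [23:22] rd=0 = x0
  [21:20] rs=0 = x0
[20] 69 85 d3 68 → 0x6985d368
  op=0x6985d368>>24=0x69 ⇒ lsli (RI)
  [23:22] rd=2 = x2
  [21:0] imm=381800 = $381800
[24] 60 d1 11 79 → 0x60d11179
  op=0x60d11179>>24=0x60 ⇒ cmpi (RI)
  [23:22] rd=3 = x3
  [21:0] imm=1118585 = $1118585

plus x0, x0; lsli x2, $381800; cmpi x3, $1118585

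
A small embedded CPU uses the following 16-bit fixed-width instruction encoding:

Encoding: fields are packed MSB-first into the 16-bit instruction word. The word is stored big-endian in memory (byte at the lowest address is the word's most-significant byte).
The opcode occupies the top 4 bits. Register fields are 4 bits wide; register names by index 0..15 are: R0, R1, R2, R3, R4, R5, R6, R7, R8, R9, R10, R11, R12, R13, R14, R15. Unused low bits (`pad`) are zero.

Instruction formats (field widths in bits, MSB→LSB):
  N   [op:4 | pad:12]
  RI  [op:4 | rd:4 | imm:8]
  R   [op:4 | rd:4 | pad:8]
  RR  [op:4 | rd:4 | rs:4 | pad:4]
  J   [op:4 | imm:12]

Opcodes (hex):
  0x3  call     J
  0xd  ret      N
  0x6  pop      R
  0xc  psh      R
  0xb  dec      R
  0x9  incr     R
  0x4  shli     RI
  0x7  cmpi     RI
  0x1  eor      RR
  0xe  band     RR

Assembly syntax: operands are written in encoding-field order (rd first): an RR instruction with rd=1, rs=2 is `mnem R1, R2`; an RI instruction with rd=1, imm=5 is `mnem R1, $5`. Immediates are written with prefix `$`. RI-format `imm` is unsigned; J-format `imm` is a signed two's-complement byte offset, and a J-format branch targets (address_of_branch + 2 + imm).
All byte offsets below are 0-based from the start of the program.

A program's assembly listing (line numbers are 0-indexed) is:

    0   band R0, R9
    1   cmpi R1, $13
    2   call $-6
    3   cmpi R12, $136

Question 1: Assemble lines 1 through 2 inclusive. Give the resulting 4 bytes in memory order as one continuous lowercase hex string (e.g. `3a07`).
1. cmpi fields op=0x7:4|rd=1:4|imm=13:8 → word 710dh → 71 0d
2. call fields op=0x3:4|imm=-6:12 → word 3ffah → 3f fa

710d3ffa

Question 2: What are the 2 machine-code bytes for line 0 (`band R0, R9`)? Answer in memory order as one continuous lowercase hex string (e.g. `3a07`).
L0: band op=0xe:4|rd=0:4|rs=9:4|pad=0:4 ⇒ 0xe090 ⇒ big e0 90

e090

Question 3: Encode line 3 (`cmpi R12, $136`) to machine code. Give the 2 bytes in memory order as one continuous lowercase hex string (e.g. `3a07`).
7c88

3. cmpi fields op=0x7:4|rd=12:4|imm=136:8 → word 7c88h → 7c 88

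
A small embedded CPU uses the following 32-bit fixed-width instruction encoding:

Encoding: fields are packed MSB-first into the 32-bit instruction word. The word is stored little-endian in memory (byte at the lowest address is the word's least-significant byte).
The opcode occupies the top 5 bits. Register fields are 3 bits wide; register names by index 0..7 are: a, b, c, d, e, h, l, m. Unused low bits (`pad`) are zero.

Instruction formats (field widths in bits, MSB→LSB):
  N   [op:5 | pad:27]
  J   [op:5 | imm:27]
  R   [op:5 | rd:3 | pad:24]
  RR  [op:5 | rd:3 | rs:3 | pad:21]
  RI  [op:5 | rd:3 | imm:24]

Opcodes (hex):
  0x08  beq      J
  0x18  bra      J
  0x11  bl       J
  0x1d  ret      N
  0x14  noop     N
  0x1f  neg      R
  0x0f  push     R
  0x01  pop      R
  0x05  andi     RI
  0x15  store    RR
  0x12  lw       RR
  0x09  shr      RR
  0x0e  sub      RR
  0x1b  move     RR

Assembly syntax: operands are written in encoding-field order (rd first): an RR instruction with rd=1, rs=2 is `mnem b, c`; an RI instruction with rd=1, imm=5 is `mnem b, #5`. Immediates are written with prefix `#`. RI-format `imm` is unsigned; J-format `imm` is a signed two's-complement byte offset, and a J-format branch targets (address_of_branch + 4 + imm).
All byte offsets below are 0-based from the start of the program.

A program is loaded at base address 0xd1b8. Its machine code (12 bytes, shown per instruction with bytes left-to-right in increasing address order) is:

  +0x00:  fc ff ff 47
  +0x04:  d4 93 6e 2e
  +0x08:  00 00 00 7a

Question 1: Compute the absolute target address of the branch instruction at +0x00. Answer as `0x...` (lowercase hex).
0xd1b8

off 0x00: read fc ff ff 47 as little → 0x47fffffc
  op=0x47fffffc>>27=0x8 ⇒ beq (J)
  imm: (w>>0)&0x7ffffff=0x7fffffc (s27→-4) → #-4
  target = base 0xd1b8 + off 0x00 + 4 + imm -4 = 0xd1b8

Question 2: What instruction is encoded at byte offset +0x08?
push c

+0x08: 00 00 00 7a ⇒ word 0x7a000000 (little)
  top 5b → 0xf → push [R]
  rd: (w>>24)&0x7=0x2 → c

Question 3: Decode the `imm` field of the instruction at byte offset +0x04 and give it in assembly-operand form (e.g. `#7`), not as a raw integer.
off 0x04: read d4 93 6e 2e as little → 0x2e6e93d4
  op=0x2e6e93d4>>27=0x5 ⇒ andi (RI)
  rd: (w>>24)&0x7=0x6 → l
  imm: (w>>0)&0xffffff=0x6e93d4 → #7246804

#7246804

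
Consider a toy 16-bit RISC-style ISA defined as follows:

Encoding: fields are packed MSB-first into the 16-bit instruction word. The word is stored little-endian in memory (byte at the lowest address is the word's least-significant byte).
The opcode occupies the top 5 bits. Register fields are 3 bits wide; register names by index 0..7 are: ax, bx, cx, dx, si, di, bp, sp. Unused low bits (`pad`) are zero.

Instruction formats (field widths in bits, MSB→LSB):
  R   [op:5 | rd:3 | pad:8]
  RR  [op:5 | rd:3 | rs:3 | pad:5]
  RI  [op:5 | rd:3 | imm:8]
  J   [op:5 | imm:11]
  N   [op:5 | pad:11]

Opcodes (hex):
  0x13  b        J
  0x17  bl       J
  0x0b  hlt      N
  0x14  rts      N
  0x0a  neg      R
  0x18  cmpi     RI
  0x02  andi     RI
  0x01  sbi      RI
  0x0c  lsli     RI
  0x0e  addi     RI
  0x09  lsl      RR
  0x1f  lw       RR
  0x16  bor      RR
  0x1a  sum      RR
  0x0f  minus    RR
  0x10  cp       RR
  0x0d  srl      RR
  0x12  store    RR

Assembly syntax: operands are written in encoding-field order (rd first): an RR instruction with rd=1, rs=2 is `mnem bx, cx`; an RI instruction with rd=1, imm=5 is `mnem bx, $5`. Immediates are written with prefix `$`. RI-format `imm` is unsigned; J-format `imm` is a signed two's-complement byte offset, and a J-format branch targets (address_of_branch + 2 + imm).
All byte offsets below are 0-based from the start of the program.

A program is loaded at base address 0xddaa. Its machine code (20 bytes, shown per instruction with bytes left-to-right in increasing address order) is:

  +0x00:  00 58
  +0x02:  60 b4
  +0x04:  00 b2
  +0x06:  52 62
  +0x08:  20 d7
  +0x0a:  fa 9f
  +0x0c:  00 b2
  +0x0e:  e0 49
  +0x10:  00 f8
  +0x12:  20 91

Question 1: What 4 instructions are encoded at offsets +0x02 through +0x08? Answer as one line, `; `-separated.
+0x02: 60 b4 ⇒ word 0xb460 (little)
  opcode bits[15:11]=0x16: bor/RR
  rd: (w>>8)&0x7=0x4 → si
  rs: (w>>5)&0x7=0x3 → dx
+0x04: 00 b2 ⇒ word 0xb200 (little)
  opcode bits[15:11]=0x16: bor/RR
  rd: (w>>8)&0x7=0x2 → cx
  rs: (w>>5)&0x7=0x0 → ax
+0x06: 52 62 ⇒ word 0x6252 (little)
  opcode bits[15:11]=0xc: lsli/RI
  rd: (w>>8)&0x7=0x2 → cx
  imm: (w>>0)&0xff=0x52 → $82
+0x08: 20 d7 ⇒ word 0xd720 (little)
  opcode bits[15:11]=0x1a: sum/RR
  rd: (w>>8)&0x7=0x7 → sp
  rs: (w>>5)&0x7=0x1 → bx

bor si, dx; bor cx, ax; lsli cx, $82; sum sp, bx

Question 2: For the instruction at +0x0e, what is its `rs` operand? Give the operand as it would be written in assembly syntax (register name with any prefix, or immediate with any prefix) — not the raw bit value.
sp

[0e] e0 49 → 0x49e0
  op=0x49e0>>11=0x9 ⇒ lsl (RR)
  rd: (w>>8)&0x7=0x1 → bx
  rs: (w>>5)&0x7=0x7 → sp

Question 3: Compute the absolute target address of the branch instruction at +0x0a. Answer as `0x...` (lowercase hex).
0xddb0

[0a] fa 9f → 0x9ffa
  top 5b → 0x13 → b [J]
  [10:0] imm=2042 (s11→-6) = $-6
  target = base 0xddaa + off 0x0a + 2 + imm -6 = 0xddb0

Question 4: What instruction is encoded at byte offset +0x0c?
@+0c  little-endian(00 b2) = 0xb200
  op=0xb200>>11=0x16 ⇒ bor (RR)
  rd@[10:8]=0x2 ⇒ cx
  rs@[7:5]=0x0 ⇒ ax

bor cx, ax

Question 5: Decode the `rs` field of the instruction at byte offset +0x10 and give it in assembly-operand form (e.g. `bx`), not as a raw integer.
[10] 00 f8 → 0xf800
  top 5b → 0x1f → lw [RR]
  [10:8] rd=0 = ax
  [7:5] rs=0 = ax

ax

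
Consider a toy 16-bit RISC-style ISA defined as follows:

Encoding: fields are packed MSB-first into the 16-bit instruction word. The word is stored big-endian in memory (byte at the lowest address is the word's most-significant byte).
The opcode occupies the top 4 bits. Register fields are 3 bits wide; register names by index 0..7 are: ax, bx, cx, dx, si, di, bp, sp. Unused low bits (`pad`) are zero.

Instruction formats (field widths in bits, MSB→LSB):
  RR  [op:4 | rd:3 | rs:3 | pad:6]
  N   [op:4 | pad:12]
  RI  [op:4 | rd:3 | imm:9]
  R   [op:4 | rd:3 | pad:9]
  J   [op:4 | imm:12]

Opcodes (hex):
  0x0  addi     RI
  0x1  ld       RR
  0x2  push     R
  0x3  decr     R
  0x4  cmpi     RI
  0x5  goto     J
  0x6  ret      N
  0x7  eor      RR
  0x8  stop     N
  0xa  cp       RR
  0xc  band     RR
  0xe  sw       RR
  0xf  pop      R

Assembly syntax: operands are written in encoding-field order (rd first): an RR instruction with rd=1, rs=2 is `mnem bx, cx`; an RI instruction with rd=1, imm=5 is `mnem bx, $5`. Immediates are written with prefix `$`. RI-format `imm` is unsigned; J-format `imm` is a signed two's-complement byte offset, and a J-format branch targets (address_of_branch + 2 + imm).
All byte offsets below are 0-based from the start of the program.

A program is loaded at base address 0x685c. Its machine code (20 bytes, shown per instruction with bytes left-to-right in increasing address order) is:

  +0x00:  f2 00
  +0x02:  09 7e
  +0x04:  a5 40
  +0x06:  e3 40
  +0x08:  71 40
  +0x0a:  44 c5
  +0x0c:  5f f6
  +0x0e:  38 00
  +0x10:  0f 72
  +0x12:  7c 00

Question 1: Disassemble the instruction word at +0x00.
@+00  big-endian(f2 00) = 0xf200
  opcode bits[15:12]=0xf: pop/R
  rd: (w>>9)&0x7=0x1 → bx

pop bx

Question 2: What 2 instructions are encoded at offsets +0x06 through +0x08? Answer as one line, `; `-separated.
sw bx, di; eor ax, di

@+06  big-endian(e3 40) = 0xe340
  top 4b → 0xe → sw [RR]
  rd: (w>>9)&0x7=0x1 → bx
  rs: (w>>6)&0x7=0x5 → di
@+08  big-endian(71 40) = 0x7140
  top 4b → 0x7 → eor [RR]
  rd: (w>>9)&0x7=0x0 → ax
  rs: (w>>6)&0x7=0x5 → di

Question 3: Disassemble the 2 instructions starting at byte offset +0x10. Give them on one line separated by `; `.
addi sp, $370; eor bp, ax

+0x10: 0f 72 ⇒ word 0x0f72 (big)
  op=0x0f72>>12=0x0 ⇒ addi (RI)
  rd: (w>>9)&0x7=0x7 → sp
  imm: (w>>0)&0x1ff=0x172 → $370
+0x12: 7c 00 ⇒ word 0x7c00 (big)
  op=0x7c00>>12=0x7 ⇒ eor (RR)
  rd: (w>>9)&0x7=0x6 → bp
  rs: (w>>6)&0x7=0x0 → ax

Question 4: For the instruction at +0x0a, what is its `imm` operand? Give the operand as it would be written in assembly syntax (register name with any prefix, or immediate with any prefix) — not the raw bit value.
$197

@+0a  big-endian(44 c5) = 0x44c5
  opcode bits[15:12]=0x4: cmpi/RI
  rd@[11:9]=0x2 ⇒ cx
  imm@[8:0]=0xc5 ⇒ $197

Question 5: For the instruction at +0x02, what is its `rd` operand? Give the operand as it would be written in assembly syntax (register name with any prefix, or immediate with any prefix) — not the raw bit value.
si

+0x02: 09 7e ⇒ word 0x097e (big)
  opcode bits[15:12]=0x0: addi/RI
  rd: (w>>9)&0x7=0x4 → si
  imm: (w>>0)&0x1ff=0x17e → $382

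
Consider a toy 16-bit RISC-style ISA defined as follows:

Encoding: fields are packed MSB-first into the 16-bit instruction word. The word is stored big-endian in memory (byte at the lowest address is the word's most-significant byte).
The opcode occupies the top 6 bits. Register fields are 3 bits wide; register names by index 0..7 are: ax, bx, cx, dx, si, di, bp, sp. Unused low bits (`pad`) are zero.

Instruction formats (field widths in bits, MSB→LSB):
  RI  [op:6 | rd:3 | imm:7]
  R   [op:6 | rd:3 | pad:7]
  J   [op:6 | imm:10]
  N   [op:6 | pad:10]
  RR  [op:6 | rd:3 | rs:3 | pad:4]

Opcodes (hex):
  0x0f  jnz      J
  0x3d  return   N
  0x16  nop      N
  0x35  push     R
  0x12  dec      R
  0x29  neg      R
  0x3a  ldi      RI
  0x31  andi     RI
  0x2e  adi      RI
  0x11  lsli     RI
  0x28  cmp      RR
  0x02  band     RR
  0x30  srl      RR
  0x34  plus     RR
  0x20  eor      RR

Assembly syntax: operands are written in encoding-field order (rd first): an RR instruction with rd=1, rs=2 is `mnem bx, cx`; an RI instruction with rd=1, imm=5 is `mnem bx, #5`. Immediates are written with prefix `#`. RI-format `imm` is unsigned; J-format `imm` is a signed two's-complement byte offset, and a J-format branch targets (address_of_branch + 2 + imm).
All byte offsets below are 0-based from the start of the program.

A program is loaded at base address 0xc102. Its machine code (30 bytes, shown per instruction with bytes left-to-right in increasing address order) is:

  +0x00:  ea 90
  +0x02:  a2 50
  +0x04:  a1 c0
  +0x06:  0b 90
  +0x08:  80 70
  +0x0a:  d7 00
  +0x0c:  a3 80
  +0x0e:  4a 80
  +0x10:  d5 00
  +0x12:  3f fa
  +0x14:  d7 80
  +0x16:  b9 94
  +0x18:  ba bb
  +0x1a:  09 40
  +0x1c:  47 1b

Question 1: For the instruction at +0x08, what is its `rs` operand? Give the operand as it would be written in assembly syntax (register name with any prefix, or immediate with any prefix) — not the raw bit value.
sp

off 0x08: read 80 70 as big → 0x8070
  opcode bits[15:10]=0x20: eor/RR
  [9:7] rd=0 = ax
  [6:4] rs=7 = sp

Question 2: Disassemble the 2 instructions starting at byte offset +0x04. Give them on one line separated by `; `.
off 0x04: read a1 c0 as big → 0xa1c0
  opcode bits[15:10]=0x28: cmp/RR
  rd@[9:7]=0x3 ⇒ dx
  rs@[6:4]=0x4 ⇒ si
off 0x06: read 0b 90 as big → 0x0b90
  opcode bits[15:10]=0x2: band/RR
  rd@[9:7]=0x7 ⇒ sp
  rs@[6:4]=0x1 ⇒ bx

cmp dx, si; band sp, bx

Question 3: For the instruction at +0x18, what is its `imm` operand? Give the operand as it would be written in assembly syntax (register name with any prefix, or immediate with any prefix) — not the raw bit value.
off 0x18: read ba bb as big → 0xbabb
  op=0xbabb>>10=0x2e ⇒ adi (RI)
  rd@[9:7]=0x5 ⇒ di
  imm@[6:0]=0x3b ⇒ #59

#59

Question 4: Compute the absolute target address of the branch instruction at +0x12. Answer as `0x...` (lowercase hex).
+0x12: 3f fa ⇒ word 0x3ffa (big)
  top 6b → 0xf → jnz [J]
  imm@[9:0]=0x3fa (s10→-6) ⇒ #-6
  target = base 0xc102 + off 0x12 + 2 + imm -6 = 0xc110

0xc110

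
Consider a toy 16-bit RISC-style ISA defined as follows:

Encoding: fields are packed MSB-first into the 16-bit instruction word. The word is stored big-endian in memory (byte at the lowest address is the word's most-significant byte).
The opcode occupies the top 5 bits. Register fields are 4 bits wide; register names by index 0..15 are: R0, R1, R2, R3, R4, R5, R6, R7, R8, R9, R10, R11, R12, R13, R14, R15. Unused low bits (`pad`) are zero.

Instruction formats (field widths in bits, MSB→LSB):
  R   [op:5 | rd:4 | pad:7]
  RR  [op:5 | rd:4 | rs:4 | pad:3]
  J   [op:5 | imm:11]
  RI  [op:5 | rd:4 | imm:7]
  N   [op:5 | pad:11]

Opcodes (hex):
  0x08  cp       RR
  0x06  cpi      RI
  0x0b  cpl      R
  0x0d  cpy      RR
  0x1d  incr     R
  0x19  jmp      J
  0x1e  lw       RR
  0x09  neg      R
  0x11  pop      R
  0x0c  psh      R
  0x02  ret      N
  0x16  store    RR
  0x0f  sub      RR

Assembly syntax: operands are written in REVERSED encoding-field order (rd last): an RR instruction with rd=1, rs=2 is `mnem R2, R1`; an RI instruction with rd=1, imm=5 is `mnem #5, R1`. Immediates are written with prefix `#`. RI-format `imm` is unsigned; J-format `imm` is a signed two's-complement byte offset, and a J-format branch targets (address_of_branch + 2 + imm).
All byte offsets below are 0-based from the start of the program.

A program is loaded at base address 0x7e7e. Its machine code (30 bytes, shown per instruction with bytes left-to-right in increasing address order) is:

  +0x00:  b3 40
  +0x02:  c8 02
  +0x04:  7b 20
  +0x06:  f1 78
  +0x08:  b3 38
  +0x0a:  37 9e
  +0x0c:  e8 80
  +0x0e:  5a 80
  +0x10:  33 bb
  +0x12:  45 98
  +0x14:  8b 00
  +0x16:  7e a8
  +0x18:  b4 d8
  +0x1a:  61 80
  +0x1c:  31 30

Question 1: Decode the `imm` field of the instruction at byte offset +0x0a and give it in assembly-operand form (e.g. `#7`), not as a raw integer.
off 0x0a: read 37 9e as big → 0x379e
  opcode bits[15:11]=0x6: cpi/RI
  rd@[10:7]=0xf ⇒ R15
  imm@[6:0]=0x1e ⇒ #30

#30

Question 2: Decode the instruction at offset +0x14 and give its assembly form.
pop R6

[14] 8b 00 → 0x8b00
  top 5b → 0x11 → pop [R]
  [10:7] rd=6 = R6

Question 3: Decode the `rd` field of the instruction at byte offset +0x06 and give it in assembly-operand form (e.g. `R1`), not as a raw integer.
[06] f1 78 → 0xf178
  opcode bits[15:11]=0x1e: lw/RR
  [10:7] rd=2 = R2
  [6:3] rs=15 = R15

R2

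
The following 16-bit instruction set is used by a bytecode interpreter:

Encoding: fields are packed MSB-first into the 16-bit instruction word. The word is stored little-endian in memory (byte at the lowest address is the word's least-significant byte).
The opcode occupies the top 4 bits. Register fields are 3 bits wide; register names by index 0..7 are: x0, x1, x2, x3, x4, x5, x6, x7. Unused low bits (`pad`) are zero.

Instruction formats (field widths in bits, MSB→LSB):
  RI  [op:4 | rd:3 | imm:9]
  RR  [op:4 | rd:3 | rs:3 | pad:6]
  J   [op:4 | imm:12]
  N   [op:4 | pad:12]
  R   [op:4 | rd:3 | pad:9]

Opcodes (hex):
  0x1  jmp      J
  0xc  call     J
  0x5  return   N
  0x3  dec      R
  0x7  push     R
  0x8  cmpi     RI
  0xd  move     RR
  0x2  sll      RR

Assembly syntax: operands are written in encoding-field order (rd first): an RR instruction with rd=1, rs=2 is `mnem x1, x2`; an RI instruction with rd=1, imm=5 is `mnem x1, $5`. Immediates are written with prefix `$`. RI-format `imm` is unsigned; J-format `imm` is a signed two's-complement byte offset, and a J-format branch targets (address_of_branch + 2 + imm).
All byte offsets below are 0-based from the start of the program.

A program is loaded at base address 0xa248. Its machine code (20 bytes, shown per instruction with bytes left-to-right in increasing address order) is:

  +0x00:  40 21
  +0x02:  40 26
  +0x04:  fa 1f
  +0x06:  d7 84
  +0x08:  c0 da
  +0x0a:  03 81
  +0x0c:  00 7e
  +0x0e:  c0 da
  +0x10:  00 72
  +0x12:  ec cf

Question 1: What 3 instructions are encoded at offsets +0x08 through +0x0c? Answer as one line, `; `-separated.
move x5, x3; cmpi x0, $259; push x7

[08] c0 da → 0xdac0
  op=0xdac0>>12=0xd ⇒ move (RR)
  rd: (w>>9)&0x7=0x5 → x5
  rs: (w>>6)&0x7=0x3 → x3
[0a] 03 81 → 0x8103
  op=0x8103>>12=0x8 ⇒ cmpi (RI)
  rd: (w>>9)&0x7=0x0 → x0
  imm: (w>>0)&0x1ff=0x103 → $259
[0c] 00 7e → 0x7e00
  op=0x7e00>>12=0x7 ⇒ push (R)
  rd: (w>>9)&0x7=0x7 → x7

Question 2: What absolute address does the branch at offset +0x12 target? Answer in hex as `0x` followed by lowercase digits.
0xa248

off 0x12: read ec cf as little → 0xcfec
  top 4b → 0xc → call [J]
  imm: (w>>0)&0xfff=0xfec (s12→-20) → $-20
  target = base 0xa248 + off 0x12 + 2 + imm -20 = 0xa248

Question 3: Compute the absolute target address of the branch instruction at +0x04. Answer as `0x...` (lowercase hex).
[04] fa 1f → 0x1ffa
  top 4b → 0x1 → jmp [J]
  [11:0] imm=4090 (s12→-6) = $-6
  target = base 0xa248 + off 0x04 + 2 + imm -6 = 0xa248

0xa248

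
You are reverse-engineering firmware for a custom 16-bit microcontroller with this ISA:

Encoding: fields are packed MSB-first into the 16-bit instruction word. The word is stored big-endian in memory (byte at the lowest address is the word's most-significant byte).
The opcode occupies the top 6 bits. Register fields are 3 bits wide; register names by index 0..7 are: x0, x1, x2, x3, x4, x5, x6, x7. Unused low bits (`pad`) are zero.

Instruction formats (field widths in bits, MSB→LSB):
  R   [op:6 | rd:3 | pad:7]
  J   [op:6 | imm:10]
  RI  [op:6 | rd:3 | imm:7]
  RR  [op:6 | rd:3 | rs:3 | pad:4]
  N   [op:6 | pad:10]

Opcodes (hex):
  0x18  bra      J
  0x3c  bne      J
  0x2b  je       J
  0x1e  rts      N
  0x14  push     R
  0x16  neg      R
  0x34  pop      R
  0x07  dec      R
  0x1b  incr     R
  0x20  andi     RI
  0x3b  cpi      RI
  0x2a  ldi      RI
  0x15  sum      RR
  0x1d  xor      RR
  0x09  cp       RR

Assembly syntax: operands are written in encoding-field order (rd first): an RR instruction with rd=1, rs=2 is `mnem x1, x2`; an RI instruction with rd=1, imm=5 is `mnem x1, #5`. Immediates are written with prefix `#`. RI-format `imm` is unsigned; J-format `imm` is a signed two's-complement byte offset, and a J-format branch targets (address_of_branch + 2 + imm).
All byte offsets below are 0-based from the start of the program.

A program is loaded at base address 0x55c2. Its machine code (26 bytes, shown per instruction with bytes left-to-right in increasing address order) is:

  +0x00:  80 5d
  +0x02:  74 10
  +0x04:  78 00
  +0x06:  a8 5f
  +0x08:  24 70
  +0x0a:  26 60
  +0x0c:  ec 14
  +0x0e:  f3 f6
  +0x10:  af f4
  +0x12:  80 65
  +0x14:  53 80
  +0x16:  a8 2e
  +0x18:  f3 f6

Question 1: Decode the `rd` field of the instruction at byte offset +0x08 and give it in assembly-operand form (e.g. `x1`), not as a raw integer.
off 0x08: read 24 70 as big → 0x2470
  opcode bits[15:10]=0x9: cp/RR
  rd@[9:7]=0x0 ⇒ x0
  rs@[6:4]=0x7 ⇒ x7

x0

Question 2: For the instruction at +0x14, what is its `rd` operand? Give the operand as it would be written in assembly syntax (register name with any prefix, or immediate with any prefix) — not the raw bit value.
+0x14: 53 80 ⇒ word 0x5380 (big)
  op=0x5380>>10=0x14 ⇒ push (R)
  rd@[9:7]=0x7 ⇒ x7

x7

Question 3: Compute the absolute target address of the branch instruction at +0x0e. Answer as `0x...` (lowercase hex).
off 0x0e: read f3 f6 as big → 0xf3f6
  opcode bits[15:10]=0x3c: bne/J
  [9:0] imm=1014 (s10→-10) = #-10
  target = base 0x55c2 + off 0x0e + 2 + imm -10 = 0x55c8

0x55c8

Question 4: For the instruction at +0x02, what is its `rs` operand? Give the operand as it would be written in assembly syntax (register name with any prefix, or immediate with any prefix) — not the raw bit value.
@+02  big-endian(74 10) = 0x7410
  top 6b → 0x1d → xor [RR]
  [9:7] rd=0 = x0
  [6:4] rs=1 = x1

x1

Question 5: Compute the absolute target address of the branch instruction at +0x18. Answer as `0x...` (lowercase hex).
0x55d2

@+18  big-endian(f3 f6) = 0xf3f6
  top 6b → 0x3c → bne [J]
  imm@[9:0]=0x3f6 (s10→-10) ⇒ #-10
  target = base 0x55c2 + off 0x18 + 2 + imm -10 = 0x55d2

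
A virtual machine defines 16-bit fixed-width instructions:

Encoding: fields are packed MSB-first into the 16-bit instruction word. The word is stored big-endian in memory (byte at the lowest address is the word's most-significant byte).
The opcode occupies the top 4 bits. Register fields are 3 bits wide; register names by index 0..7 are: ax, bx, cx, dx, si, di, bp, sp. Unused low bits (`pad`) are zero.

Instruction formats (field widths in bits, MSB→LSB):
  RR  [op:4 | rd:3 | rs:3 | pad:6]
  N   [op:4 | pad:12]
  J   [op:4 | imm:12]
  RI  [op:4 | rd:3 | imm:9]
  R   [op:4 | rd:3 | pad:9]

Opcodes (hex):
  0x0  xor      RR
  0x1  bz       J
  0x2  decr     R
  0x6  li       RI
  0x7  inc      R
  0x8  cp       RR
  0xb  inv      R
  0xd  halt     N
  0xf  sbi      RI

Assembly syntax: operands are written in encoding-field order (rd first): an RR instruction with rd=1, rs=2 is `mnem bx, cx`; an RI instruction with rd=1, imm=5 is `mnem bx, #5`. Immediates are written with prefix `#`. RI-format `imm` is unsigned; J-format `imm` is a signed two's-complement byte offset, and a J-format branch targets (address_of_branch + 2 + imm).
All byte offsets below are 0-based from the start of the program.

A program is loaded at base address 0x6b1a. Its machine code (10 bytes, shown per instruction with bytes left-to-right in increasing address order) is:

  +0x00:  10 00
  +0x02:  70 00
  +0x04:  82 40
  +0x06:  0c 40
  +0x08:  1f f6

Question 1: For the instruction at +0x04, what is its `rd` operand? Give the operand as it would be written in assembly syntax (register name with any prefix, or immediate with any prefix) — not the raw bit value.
@+04  big-endian(82 40) = 0x8240
  op=0x8240>>12=0x8 ⇒ cp (RR)
  [11:9] rd=1 = bx
  [8:6] rs=1 = bx

bx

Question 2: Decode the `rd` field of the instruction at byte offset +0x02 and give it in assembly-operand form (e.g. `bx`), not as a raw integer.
off 0x02: read 70 00 as big → 0x7000
  top 4b → 0x7 → inc [R]
  [11:9] rd=0 = ax

ax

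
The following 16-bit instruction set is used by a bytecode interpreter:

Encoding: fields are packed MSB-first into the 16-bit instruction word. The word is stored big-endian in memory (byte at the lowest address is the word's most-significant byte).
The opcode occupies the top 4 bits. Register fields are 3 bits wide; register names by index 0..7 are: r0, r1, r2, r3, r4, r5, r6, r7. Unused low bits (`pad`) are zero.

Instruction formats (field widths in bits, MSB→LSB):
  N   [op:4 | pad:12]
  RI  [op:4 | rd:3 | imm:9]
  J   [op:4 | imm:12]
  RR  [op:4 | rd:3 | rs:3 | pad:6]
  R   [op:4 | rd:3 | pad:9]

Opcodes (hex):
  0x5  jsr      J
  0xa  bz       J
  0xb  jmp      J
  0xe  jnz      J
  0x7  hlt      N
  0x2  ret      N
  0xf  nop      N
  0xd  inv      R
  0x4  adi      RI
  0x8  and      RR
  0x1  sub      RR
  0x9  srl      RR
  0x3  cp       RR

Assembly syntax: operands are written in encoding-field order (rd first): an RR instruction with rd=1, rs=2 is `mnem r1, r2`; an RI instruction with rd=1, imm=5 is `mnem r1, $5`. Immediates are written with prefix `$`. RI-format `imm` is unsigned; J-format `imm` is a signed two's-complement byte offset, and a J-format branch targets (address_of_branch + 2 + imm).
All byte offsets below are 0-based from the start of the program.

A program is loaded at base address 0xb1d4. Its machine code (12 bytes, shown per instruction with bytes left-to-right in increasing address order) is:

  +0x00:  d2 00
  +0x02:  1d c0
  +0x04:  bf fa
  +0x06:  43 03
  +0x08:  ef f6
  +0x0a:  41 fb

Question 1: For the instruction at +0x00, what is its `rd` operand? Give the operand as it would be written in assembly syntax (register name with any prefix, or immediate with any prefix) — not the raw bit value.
r1

@+00  big-endian(d2 00) = 0xd200
  op=0xd200>>12=0xd ⇒ inv (R)
  rd@[11:9]=0x1 ⇒ r1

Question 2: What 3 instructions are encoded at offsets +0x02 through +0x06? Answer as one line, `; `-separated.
@+02  big-endian(1d c0) = 0x1dc0
  op=0x1dc0>>12=0x1 ⇒ sub (RR)
  rd: (w>>9)&0x7=0x6 → r6
  rs: (w>>6)&0x7=0x7 → r7
@+04  big-endian(bf fa) = 0xbffa
  op=0xbffa>>12=0xb ⇒ jmp (J)
  imm: (w>>0)&0xfff=0xffa (s12→-6) → $-6
@+06  big-endian(43 03) = 0x4303
  op=0x4303>>12=0x4 ⇒ adi (RI)
  rd: (w>>9)&0x7=0x1 → r1
  imm: (w>>0)&0x1ff=0x103 → $259

sub r6, r7; jmp $-6; adi r1, $259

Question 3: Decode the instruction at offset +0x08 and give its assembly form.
off 0x08: read ef f6 as big → 0xeff6
  top 4b → 0xe → jnz [J]
  [11:0] imm=4086 (s12→-10) = $-10

jnz $-10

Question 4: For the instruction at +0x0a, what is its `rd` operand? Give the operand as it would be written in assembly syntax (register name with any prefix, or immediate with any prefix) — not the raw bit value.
@+0a  big-endian(41 fb) = 0x41fb
  op=0x41fb>>12=0x4 ⇒ adi (RI)
  rd@[11:9]=0x0 ⇒ r0
  imm@[8:0]=0x1fb ⇒ $507

r0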